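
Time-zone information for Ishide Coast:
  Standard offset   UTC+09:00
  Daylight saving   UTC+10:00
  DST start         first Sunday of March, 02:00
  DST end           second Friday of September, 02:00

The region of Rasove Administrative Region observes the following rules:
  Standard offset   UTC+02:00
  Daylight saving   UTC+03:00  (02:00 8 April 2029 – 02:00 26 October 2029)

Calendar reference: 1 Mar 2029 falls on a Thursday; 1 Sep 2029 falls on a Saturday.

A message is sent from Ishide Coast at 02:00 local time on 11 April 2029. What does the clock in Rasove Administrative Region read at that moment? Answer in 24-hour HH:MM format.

19:00

1 March 2029 is a Thursday, so the first Sunday is March 4.
1 September 2029 is a Saturday, so the first Friday is September 7 and the second is September 14.
11 April 2029 falls between 4 March and 14 September, so daylight saving is in effect and Ishide Coast is at UTC+10:00.
02:00 Ishide Coast − 10h = 16:00 UTC (rolling into the previous day, 10 April 2029).
At the standard offset (UTC+02:00), 16:00 UTC + 2h = 18:00 Rasove Administrative Region standard time.
The standard-time date in Rasove Administrative Region, 10 April 2029, falls between 8 April and 26 October, so daylight saving is in effect and Rasove Administrative Region is at UTC+03:00.
16:00 UTC + 3h = 19:00 Rasove Administrative Region.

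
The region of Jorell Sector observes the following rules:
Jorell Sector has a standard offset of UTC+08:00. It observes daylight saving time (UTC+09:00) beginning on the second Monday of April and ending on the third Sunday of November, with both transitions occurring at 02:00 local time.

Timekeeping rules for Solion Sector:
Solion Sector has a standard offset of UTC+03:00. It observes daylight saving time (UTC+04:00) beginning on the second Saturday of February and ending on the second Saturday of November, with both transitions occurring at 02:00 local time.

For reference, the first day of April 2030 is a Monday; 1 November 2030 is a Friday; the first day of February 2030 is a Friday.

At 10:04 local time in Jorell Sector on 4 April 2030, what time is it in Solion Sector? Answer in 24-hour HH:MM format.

1 April 2030 is a Monday, so the first Monday is April 1 and the second is April 8.
1 November 2030 is a Friday, so the first Sunday is November 3 and the third is November 17.
4 April 2030 does not fall between 8 April and 17 November, so daylight saving is not in effect and Jorell Sector is at UTC+08:00.
10:04 Jorell Sector − 8h = 02:04 UTC.
1 February 2030 is a Friday, so the first Saturday is February 2 and the second is February 9.
1 November 2030 is a Friday, so the first Saturday is November 2 and the second is November 9.
At the standard offset (UTC+03:00), 02:04 UTC + 3h = 05:04 Solion Sector standard time.
The standard-time date in Solion Sector, 4 April 2030, falls between 9 February and 9 November, so daylight saving is in effect and Solion Sector is at UTC+04:00.
02:04 UTC + 4h = 06:04 Solion Sector.

06:04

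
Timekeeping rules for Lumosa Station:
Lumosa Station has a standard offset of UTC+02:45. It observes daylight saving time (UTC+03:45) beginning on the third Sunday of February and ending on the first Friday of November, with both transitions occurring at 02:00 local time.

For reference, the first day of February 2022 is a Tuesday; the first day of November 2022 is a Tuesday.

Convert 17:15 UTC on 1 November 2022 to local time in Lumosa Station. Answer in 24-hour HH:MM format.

1 February 2022 is a Tuesday, so the first Sunday is February 6 and the third is February 20.
1 November 2022 is a Tuesday, so the first Friday is November 4.
At the standard offset (UTC+02:45), 17:15 UTC + 2h45m = 20:00 Lumosa Station standard time.
The standard-time date in Lumosa Station, 1 November 2022, lies within the daylight-saving period (20 February – 4 November), so Lumosa Station is on daylight time, UTC+03:45.
17:15 UTC + 3h45m = 21:00 local.

21:00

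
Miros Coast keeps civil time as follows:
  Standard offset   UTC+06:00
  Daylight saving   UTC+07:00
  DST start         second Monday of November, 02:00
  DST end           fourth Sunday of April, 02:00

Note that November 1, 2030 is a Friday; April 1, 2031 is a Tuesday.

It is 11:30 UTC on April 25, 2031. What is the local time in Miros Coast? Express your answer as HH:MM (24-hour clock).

18:30

1 November 2030 is a Friday, so the first Monday is November 4 and the second is November 11.
1 April 2031 is a Tuesday, so the first Sunday is April 6 and the fourth is April 27.
At the standard offset (UTC+06:00), 11:30 UTC + 6h = 17:30 Miros Coast standard time.
The standard-time date in Miros Coast, April 25, 2031, falls between 11 November 2030 and 27 April 2031, so daylight saving is in effect and Miros Coast is at UTC+07:00.
11:30 UTC + 7h = 18:30 local.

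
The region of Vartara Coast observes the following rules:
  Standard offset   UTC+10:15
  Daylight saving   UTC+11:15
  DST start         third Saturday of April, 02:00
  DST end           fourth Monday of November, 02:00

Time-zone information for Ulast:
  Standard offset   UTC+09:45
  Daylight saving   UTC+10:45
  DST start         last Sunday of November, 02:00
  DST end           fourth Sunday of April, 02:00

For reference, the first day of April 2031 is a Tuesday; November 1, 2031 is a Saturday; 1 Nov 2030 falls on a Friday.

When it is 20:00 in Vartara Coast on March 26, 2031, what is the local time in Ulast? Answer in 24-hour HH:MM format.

20:30

1 April 2031 is a Tuesday, so the first Saturday is April 5 and the third is April 19.
1 November 2031 is a Saturday, so the first Monday is November 3 and the fourth is November 24.
Daylight saving runs 19 April – 24 November; March 26, 2031 is outside that window, so Vartara Coast is on standard time at UTC+10:15.
20:00 Vartara Coast − 10h15m = 09:45 UTC.
1 November 2030 is a Friday, so Sundays fall on 3, 10, 17, 24; the last is November 24.
1 April 2031 is a Tuesday, so the first Sunday is April 6 and the fourth is April 27.
At the standard offset (UTC+09:45), 09:45 UTC + 9h45m = 19:30 Ulast standard time.
The standard-time date in Ulast, March 26, 2031, falls between 24 November 2030 and 27 April 2031, so daylight saving is in effect and Ulast is at UTC+10:45.
09:45 UTC + 10h45m = 20:30 Ulast.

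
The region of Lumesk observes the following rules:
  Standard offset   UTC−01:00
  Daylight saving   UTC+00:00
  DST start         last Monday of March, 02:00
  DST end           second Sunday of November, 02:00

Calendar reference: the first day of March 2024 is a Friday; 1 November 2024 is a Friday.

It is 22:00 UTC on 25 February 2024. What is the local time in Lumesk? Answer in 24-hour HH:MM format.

1 March 2024 is a Friday, so Mondays fall on 4, 11, 18, 25; the last is March 25.
1 November 2024 is a Friday, so the first Sunday is November 3 and the second is November 10.
At the standard offset (UTC−01:00), 22:00 UTC − 1h = 21:00 Lumesk standard time.
Daylight saving runs 25 March – 10 November; the standard-time date in Lumesk, 25 February 2024, is outside that window, so Lumesk is on standard time at UTC−01:00.
22:00 UTC − 1h = 21:00 local.

21:00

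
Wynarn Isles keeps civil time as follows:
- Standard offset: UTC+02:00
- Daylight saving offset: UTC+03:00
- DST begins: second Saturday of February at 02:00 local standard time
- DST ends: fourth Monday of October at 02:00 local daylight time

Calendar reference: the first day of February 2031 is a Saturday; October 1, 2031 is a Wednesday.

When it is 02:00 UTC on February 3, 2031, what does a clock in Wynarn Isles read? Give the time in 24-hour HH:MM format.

1 February 2031 is a Saturday, so the first Saturday is February 1 and the second is February 8.
1 October 2031 is a Wednesday, so the first Monday is October 6 and the fourth is October 27.
At the standard offset (UTC+02:00), 02:00 UTC + 2h = 04:00 Wynarn Isles standard time.
The standard-time date in Wynarn Isles, February 3, 2031, is outside the daylight-saving period (8 February – 27 October), so Wynarn Isles is on standard time, UTC+02:00.
02:00 UTC + 2h = 04:00 local.

04:00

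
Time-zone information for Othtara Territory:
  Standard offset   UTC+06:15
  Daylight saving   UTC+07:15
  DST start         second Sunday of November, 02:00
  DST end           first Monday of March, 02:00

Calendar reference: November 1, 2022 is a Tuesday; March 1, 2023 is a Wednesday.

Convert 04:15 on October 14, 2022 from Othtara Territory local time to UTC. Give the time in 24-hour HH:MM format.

1 November 2022 is a Tuesday, so the first Sunday is November 6 and the second is November 13.
1 March 2023 is a Wednesday, so the first Monday is March 6.
October 14, 2022 does not fall between 13 November 2022 and 6 March 2023, so daylight saving is not in effect and Othtara Territory is at UTC+06:15.
04:15 local − 6h15m = 22:00 UTC (rolling into the previous day, 13 October 2022).

22:00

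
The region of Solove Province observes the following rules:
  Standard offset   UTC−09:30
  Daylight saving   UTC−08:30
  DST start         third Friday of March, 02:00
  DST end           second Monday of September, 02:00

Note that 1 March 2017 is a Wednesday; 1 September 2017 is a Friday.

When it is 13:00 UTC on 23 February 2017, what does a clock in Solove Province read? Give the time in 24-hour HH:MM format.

03:30

1 March 2017 is a Wednesday, so the first Friday is March 3 and the third is March 17.
1 September 2017 is a Friday, so the first Monday is September 4 and the second is September 11.
At the standard offset (UTC−09:30), 13:00 UTC − 9h30m = 03:30 Solove Province standard time.
Daylight saving runs 17 March – 11 September; the standard-time date in Solove Province, 23 February 2017, is outside that window, so Solove Province is on standard time at UTC−09:30.
13:00 UTC − 9h30m = 03:30 local.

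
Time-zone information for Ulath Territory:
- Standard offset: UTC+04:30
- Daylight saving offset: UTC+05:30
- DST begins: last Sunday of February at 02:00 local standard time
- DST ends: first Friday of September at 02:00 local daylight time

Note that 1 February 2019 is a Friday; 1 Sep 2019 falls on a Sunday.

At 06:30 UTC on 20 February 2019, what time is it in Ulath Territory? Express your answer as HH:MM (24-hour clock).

11:00

1 February 2019 is a Friday, so Sundays fall on 3, 10, 17, 24; the last is February 24.
1 September 2019 is a Sunday, so the first Friday is September 6.
At the standard offset (UTC+04:30), 06:30 UTC + 4h30m = 11:00 Ulath Territory standard time.
Daylight saving runs 24 February – 6 September; the standard-time date in Ulath Territory, 20 February 2019, is outside that window, so Ulath Territory is on standard time at UTC+04:30.
06:30 UTC + 4h30m = 11:00 local.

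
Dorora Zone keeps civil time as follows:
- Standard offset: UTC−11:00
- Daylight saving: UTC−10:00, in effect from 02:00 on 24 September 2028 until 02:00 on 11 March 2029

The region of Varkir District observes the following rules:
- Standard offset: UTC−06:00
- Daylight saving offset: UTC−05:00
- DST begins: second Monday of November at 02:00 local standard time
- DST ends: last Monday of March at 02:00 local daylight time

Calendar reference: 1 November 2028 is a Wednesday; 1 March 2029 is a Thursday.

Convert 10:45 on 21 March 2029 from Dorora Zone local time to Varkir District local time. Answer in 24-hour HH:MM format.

Daylight saving runs 24 September 2028 – 11 March 2029; 21 March 2029 is outside that window, so Dorora Zone is on standard time at UTC−11:00.
10:45 Dorora Zone + 11h = 21:45 UTC.
1 November 2028 is a Wednesday, so the first Monday is November 6 and the second is November 13.
1 March 2029 is a Thursday, so Mondays fall on 5, 12, 19, 26; the last is March 26.
At the standard offset (UTC−06:00), 21:45 UTC − 6h = 15:45 Varkir District standard time.
Daylight saving runs 13 November 2028 – 26 March 2029; the standard-time date in Varkir District, 21 March 2029, is inside that window, so Varkir District is at UTC−05:00.
21:45 UTC − 5h = 16:45 Varkir District.

16:45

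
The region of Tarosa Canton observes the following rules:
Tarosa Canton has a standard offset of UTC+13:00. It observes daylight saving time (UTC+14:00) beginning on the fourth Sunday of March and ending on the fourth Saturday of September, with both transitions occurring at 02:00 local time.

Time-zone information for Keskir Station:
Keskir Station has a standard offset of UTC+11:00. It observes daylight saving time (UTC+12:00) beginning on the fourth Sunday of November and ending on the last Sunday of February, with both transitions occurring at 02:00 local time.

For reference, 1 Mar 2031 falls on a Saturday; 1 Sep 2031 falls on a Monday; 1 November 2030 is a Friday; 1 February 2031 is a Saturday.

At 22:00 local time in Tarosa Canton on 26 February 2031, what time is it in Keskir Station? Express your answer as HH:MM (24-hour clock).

20:00

1 March 2031 is a Saturday, so the first Sunday is March 2 and the fourth is March 23.
1 September 2031 is a Monday, so the first Saturday is September 6 and the fourth is September 27.
Daylight saving runs 23 March – 27 September; 26 February 2031 is outside that window, so Tarosa Canton is on standard time at UTC+13:00.
22:00 Tarosa Canton − 13h = 09:00 UTC.
1 November 2030 is a Friday, so the first Sunday is November 3 and the fourth is November 24.
1 February 2031 is a Saturday, so Sundays fall on 2, 9, 16, 23; the last is February 23.
At the standard offset (UTC+11:00), 09:00 UTC + 11h = 20:00 Keskir Station standard time.
Daylight saving runs 24 November 2030 – 23 February 2031; the standard-time date in Keskir Station, 26 February 2031, is outside that window, so Keskir Station is on standard time at UTC+11:00.
09:00 UTC + 11h = 20:00 Keskir Station.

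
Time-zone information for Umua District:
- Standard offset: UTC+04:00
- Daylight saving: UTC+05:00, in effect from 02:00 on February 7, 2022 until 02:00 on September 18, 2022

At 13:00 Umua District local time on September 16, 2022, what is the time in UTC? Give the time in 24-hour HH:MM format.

September 16, 2022 falls between 7 February and 18 September, so daylight saving is in effect and Umua District is at UTC+05:00.
13:00 local − 5h = 08:00 UTC.

08:00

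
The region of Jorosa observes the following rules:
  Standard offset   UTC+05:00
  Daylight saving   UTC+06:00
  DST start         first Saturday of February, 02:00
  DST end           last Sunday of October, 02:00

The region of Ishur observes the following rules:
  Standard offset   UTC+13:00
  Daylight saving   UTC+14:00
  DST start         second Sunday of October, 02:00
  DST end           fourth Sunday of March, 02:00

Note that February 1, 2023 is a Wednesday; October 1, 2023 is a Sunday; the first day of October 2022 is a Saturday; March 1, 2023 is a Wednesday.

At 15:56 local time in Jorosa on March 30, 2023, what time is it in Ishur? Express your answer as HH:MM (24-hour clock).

1 February 2023 is a Wednesday, so the first Saturday is February 4.
1 October 2023 is a Sunday, so Sundays fall on 1, 8, 15, 22, 29; the last is October 29.
Daylight saving runs 4 February – 29 October; March 30, 2023 is inside that window, so Jorosa is at UTC+06:00.
15:56 Jorosa − 6h = 09:56 UTC.
1 October 2022 is a Saturday, so the first Sunday is October 2 and the second is October 9.
1 March 2023 is a Wednesday, so the first Sunday is March 5 and the fourth is March 26.
At the standard offset (UTC+13:00), 09:56 UTC + 13h = 22:56 Ishur standard time.
The standard-time date in Ishur, March 30, 2023, is outside the daylight-saving period (9 October 2022 – 26 March 2023), so Ishur is on standard time, UTC+13:00.
09:56 UTC + 13h = 22:56 Ishur.

22:56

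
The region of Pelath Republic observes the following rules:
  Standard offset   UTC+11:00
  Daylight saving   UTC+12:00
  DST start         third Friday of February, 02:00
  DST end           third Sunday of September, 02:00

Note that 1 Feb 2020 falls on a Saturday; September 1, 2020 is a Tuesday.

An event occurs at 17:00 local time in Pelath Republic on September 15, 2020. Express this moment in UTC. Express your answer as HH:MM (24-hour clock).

1 February 2020 is a Saturday, so the first Friday is February 7 and the third is February 21.
1 September 2020 is a Tuesday, so the first Sunday is September 6 and the third is September 20.
September 15, 2020 lies within the daylight-saving period (21 February – 20 September), so Pelath Republic is on daylight time, UTC+12:00.
17:00 local − 12h = 05:00 UTC.

05:00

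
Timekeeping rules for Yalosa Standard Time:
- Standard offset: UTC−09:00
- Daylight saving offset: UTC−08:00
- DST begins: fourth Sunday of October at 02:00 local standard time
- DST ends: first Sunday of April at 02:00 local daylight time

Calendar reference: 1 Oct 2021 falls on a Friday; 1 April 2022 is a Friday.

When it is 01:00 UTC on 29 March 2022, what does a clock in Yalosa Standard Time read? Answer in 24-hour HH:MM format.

1 October 2021 is a Friday, so the first Sunday is October 3 and the fourth is October 24.
1 April 2022 is a Friday, so the first Sunday is April 3.
At the standard offset (UTC−09:00), 01:00 UTC − 9h = 16:00 Yalosa Standard Time standard time (rolling into the previous day, 28 March 2022).
The standard-time date in Yalosa Standard Time, 28 March 2022, lies within the daylight-saving period (24 October 2021 – 3 April 2022), so Yalosa Standard Time is on daylight time, UTC−08:00.
01:00 UTC − 8h = 17:00 local (rolling into the previous day, 28 March 2022).

17:00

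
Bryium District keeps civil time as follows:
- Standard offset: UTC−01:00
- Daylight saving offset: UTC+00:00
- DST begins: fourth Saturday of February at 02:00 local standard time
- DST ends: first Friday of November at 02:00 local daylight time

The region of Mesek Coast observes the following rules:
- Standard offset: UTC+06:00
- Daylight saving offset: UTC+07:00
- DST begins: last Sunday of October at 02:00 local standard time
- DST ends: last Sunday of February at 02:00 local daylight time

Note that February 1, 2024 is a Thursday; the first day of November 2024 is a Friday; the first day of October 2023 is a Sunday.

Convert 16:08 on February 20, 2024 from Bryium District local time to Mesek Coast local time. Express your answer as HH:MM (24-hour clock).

00:08

1 February 2024 is a Thursday, so the first Saturday is February 3 and the fourth is February 24.
1 November 2024 is a Friday, so the first Friday is November 1.
February 20, 2024 does not fall between 24 February and 1 November, so daylight saving is not in effect and Bryium District is at UTC−01:00.
16:08 Bryium District + 1h = 17:08 UTC.
1 October 2023 is a Sunday, so Sundays fall on 1, 8, 15, 22, 29; the last is October 29.
1 February 2024 is a Thursday, so Sundays fall on 4, 11, 18, 25; the last is February 25.
At the standard offset (UTC+06:00), 17:08 UTC + 6h = 23:08 Mesek Coast standard time.
The standard-time date in Mesek Coast, February 20, 2024, falls between 29 October 2023 and 25 February 2024, so daylight saving is in effect and Mesek Coast is at UTC+07:00.
17:08 UTC + 7h = 00:08 Mesek Coast (rolling into the next day, 21 February 2024).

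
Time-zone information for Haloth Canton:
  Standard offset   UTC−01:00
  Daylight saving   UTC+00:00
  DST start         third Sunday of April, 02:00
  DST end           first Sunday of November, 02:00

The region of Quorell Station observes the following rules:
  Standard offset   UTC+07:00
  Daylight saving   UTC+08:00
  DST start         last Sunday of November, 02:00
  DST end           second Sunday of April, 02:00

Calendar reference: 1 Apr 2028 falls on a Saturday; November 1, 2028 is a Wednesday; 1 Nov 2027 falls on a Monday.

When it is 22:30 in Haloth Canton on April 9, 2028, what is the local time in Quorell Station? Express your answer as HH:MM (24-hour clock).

1 April 2028 is a Saturday, so the first Sunday is April 2 and the third is April 16.
1 November 2028 is a Wednesday, so the first Sunday is November 5.
April 9, 2028 is outside the daylight-saving period (16 April – 5 November), so Haloth Canton is on standard time, UTC−01:00.
22:30 Haloth Canton + 1h = 23:30 UTC.
1 November 2027 is a Monday, so Sundays fall on 7, 14, 21, 28; the last is November 28.
1 April 2028 is a Saturday, so the first Sunday is April 2 and the second is April 9.
At the standard offset (UTC+07:00), 23:30 UTC + 7h = 06:30 Quorell Station standard time (rolling into the next day, 10 April 2028).
The standard-time date in Quorell Station, April 10, 2028, is outside the daylight-saving period (28 November 2027 – 9 April 2028), so Quorell Station is on standard time, UTC+07:00.
23:30 UTC + 7h = 06:30 Quorell Station (rolling into the next day, 10 April 2028).

06:30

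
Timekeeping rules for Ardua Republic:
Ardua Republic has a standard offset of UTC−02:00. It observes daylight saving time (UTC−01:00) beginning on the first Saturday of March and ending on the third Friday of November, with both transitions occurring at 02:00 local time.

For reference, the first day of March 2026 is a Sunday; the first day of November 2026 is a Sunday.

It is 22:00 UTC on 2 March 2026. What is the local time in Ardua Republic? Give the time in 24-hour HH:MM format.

20:00

1 March 2026 is a Sunday, so the first Saturday is March 7.
1 November 2026 is a Sunday, so the first Friday is November 6 and the third is November 20.
At the standard offset (UTC−02:00), 22:00 UTC − 2h = 20:00 Ardua Republic standard time.
The standard-time date in Ardua Republic, 2 March 2026, does not fall between 7 March and 20 November, so daylight saving is not in effect and Ardua Republic is at UTC−02:00.
22:00 UTC − 2h = 20:00 local.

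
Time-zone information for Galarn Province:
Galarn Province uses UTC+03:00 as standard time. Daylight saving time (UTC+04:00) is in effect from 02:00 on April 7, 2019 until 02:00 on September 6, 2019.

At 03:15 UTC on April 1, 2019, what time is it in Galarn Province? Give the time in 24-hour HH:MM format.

At the standard offset (UTC+03:00), 03:15 UTC + 3h = 06:15 Galarn Province standard time.
Daylight saving runs 7 April – 6 September; the standard-time date in Galarn Province, April 1, 2019, is outside that window, so Galarn Province is on standard time at UTC+03:00.
03:15 UTC + 3h = 06:15 local.

06:15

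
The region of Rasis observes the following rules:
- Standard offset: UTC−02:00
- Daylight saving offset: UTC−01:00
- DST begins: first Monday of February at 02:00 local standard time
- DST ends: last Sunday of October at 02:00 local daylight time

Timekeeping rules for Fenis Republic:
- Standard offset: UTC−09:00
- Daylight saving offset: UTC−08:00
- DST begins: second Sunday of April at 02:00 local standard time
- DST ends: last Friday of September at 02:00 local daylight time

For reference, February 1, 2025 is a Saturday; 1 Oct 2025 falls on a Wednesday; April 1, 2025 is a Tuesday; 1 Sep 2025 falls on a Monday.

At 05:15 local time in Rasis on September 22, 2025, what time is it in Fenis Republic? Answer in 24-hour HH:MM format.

22:15

1 February 2025 is a Saturday, so the first Monday is February 3.
1 October 2025 is a Wednesday, so Sundays fall on 5, 12, 19, 26; the last is October 26.
September 22, 2025 lies within the daylight-saving period (3 February – 26 October), so Rasis is on daylight time, UTC−01:00.
05:15 Rasis + 1h = 06:15 UTC.
1 April 2025 is a Tuesday, so the first Sunday is April 6 and the second is April 13.
1 September 2025 is a Monday, so Fridays fall on 5, 12, 19, 26; the last is September 26.
At the standard offset (UTC−09:00), 06:15 UTC − 9h = 21:15 Fenis Republic standard time (rolling into the previous day, 21 September 2025).
The standard-time date in Fenis Republic, September 21, 2025, lies within the daylight-saving period (13 April – 26 September), so Fenis Republic is on daylight time, UTC−08:00.
06:15 UTC − 8h = 22:15 Fenis Republic (rolling into the previous day, 21 September 2025).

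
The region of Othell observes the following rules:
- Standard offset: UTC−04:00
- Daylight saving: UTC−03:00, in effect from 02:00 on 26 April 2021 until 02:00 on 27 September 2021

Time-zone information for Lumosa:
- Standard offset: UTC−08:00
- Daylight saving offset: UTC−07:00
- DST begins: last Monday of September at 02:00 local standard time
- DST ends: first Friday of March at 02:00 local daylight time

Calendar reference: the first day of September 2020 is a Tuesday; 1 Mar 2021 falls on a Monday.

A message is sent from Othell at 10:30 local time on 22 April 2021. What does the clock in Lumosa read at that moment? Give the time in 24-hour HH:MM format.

06:30

22 April 2021 does not fall between 26 April and 27 September, so daylight saving is not in effect and Othell is at UTC−04:00.
10:30 Othell + 4h = 14:30 UTC.
1 September 2020 is a Tuesday, so Mondays fall on 7, 14, 21, 28; the last is September 28.
1 March 2021 is a Monday, so the first Friday is March 5.
At the standard offset (UTC−08:00), 14:30 UTC − 8h = 06:30 Lumosa standard time.
Daylight saving runs 28 September 2020 – 5 March 2021; the standard-time date in Lumosa, 22 April 2021, is outside that window, so Lumosa is on standard time at UTC−08:00.
14:30 UTC − 8h = 06:30 Lumosa.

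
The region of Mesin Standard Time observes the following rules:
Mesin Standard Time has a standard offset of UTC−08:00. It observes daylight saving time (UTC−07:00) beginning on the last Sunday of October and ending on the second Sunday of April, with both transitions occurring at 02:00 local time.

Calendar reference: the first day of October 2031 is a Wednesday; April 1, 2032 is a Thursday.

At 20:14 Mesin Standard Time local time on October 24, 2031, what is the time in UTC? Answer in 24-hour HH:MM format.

04:14

1 October 2031 is a Wednesday, so Sundays fall on 5, 12, 19, 26; the last is October 26.
1 April 2032 is a Thursday, so the first Sunday is April 4 and the second is April 11.
October 24, 2031 is outside the daylight-saving period (26 October 2031 – 11 April 2032), so Mesin Standard Time is on standard time, UTC−08:00.
20:14 local + 8h = 04:14 UTC (rolling into the next day, 25 October 2031).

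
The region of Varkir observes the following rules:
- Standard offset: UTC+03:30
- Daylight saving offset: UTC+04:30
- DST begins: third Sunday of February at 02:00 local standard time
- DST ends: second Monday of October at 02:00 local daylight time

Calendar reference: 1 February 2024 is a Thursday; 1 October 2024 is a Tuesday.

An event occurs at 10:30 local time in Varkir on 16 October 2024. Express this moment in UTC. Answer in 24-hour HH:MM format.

1 February 2024 is a Thursday, so the first Sunday is February 4 and the third is February 18.
1 October 2024 is a Tuesday, so the first Monday is October 7 and the second is October 14.
Daylight saving runs 18 February – 14 October; 16 October 2024 is outside that window, so Varkir is on standard time at UTC+03:30.
10:30 local − 3h30m = 07:00 UTC.

07:00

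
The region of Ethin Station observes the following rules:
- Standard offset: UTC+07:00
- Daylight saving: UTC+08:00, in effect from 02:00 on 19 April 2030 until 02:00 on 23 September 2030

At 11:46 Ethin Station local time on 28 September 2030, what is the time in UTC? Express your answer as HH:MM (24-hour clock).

28 September 2030 is outside the daylight-saving period (19 April – 23 September), so Ethin Station is on standard time, UTC+07:00.
11:46 local − 7h = 04:46 UTC.

04:46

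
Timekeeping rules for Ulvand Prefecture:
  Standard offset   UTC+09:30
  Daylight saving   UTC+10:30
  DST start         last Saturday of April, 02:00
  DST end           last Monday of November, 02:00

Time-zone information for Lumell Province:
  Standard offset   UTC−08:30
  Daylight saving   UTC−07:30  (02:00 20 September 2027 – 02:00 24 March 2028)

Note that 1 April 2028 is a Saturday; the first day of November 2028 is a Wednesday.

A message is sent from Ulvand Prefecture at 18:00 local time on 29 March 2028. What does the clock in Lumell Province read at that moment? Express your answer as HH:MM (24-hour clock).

1 April 2028 is a Saturday, so Saturdays fall on 1, 8, 15, 22, 29; the last is April 29.
1 November 2028 is a Wednesday, so Mondays fall on 6, 13, 20, 27; the last is November 27.
Daylight saving runs 29 April – 27 November; 29 March 2028 is outside that window, so Ulvand Prefecture is on standard time at UTC+09:30.
18:00 Ulvand Prefecture − 9h30m = 08:30 UTC.
At the standard offset (UTC−08:30), 08:30 UTC − 8h30m = 00:00 Lumell Province standard time.
The standard-time date in Lumell Province, 29 March 2028, does not fall between 20 September 2027 and 24 March 2028, so daylight saving is not in effect and Lumell Province is at UTC−08:30.
08:30 UTC − 8h30m = 00:00 Lumell Province.

00:00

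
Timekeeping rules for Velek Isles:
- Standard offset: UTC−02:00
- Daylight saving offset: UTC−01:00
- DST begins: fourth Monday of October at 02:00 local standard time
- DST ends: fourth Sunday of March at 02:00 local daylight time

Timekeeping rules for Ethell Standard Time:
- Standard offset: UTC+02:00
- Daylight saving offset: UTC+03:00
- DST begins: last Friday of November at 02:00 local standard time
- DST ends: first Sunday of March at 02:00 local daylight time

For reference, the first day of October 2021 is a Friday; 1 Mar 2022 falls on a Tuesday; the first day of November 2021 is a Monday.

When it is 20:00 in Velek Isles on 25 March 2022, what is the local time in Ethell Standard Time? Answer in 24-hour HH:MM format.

1 October 2021 is a Friday, so the first Monday is October 4 and the fourth is October 25.
1 March 2022 is a Tuesday, so the first Sunday is March 6 and the fourth is March 27.
25 March 2022 falls between 25 October 2021 and 27 March 2022, so daylight saving is in effect and Velek Isles is at UTC−01:00.
20:00 Velek Isles + 1h = 21:00 UTC.
1 November 2021 is a Monday, so Fridays fall on 5, 12, 19, 26; the last is November 26.
1 March 2022 is a Tuesday, so the first Sunday is March 6.
At the standard offset (UTC+02:00), 21:00 UTC + 2h = 23:00 Ethell Standard Time standard time.
Daylight saving runs 26 November 2021 – 6 March 2022; the standard-time date in Ethell Standard Time, 25 March 2022, is outside that window, so Ethell Standard Time is on standard time at UTC+02:00.
21:00 UTC + 2h = 23:00 Ethell Standard Time.

23:00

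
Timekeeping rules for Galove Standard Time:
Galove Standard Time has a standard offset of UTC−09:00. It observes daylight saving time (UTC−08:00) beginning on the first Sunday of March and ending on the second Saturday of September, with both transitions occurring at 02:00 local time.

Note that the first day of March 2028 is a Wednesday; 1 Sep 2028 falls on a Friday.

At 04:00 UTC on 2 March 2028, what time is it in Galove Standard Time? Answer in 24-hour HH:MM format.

1 March 2028 is a Wednesday, so the first Sunday is March 5.
1 September 2028 is a Friday, so the first Saturday is September 2 and the second is September 9.
At the standard offset (UTC−09:00), 04:00 UTC − 9h = 19:00 Galove Standard Time standard time (rolling into the previous day, 1 March 2028).
The standard-time date in Galove Standard Time, 1 March 2028, is outside the daylight-saving period (5 March – 9 September), so Galove Standard Time is on standard time, UTC−09:00.
04:00 UTC − 9h = 19:00 local (rolling into the previous day, 1 March 2028).

19:00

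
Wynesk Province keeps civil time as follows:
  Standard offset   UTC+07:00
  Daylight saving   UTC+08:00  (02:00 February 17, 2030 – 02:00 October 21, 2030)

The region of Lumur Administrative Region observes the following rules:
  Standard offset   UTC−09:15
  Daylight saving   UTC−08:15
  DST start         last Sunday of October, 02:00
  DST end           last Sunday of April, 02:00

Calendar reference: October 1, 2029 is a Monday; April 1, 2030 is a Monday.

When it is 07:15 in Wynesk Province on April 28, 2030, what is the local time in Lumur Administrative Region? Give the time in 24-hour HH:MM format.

15:00

Daylight saving runs 17 February – 21 October; April 28, 2030 is inside that window, so Wynesk Province is at UTC+08:00.
07:15 Wynesk Province − 8h = 23:15 UTC (rolling into the previous day, 27 April 2030).
1 October 2029 is a Monday, so Sundays fall on 7, 14, 21, 28; the last is October 28.
1 April 2030 is a Monday, so Sundays fall on 7, 14, 21, 28; the last is April 28.
At the standard offset (UTC−09:15), 23:15 UTC − 9h15m = 14:00 Lumur Administrative Region standard time.
Daylight saving runs 28 October 2029 – 28 April 2030; the standard-time date in Lumur Administrative Region, April 27, 2030, is inside that window, so Lumur Administrative Region is at UTC−08:15.
23:15 UTC − 8h15m = 15:00 Lumur Administrative Region.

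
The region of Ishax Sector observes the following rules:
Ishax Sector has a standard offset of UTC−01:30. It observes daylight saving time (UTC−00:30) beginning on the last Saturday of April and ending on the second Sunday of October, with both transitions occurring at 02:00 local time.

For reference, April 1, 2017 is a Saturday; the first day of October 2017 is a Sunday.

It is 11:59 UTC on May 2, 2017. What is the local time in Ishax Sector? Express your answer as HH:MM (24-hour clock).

11:29

1 April 2017 is a Saturday, so Saturdays fall on 1, 8, 15, 22, 29; the last is April 29.
1 October 2017 is a Sunday, so the first Sunday is October 1 and the second is October 8.
At the standard offset (UTC−01:30), 11:59 UTC − 1h30m = 10:29 Ishax Sector standard time.
The standard-time date in Ishax Sector, May 2, 2017, lies within the daylight-saving period (29 April – 8 October), so Ishax Sector is on daylight time, UTC−00:30.
11:59 UTC − 0h30m = 11:29 local.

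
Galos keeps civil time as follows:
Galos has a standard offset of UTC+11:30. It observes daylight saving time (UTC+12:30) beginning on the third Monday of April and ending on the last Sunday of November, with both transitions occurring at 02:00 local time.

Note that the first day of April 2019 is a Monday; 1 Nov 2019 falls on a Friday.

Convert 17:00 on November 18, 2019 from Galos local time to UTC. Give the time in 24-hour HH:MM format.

04:30

1 April 2019 is a Monday, so the first Monday is April 1 and the third is April 15.
1 November 2019 is a Friday, so Sundays fall on 3, 10, 17, 24; the last is November 24.
November 18, 2019 falls between 15 April and 24 November, so daylight saving is in effect and Galos is at UTC+12:30.
17:00 local − 12h30m = 04:30 UTC.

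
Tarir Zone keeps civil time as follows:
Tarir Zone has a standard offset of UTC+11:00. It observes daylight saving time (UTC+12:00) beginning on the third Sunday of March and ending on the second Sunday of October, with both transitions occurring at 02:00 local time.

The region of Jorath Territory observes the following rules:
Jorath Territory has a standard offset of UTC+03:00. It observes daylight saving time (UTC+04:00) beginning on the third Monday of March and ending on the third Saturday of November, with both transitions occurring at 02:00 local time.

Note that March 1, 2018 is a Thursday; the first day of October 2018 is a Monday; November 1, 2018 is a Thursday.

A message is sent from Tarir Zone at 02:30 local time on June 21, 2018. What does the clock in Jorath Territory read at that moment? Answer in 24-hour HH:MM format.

1 March 2018 is a Thursday, so the first Sunday is March 4 and the third is March 18.
1 October 2018 is a Monday, so the first Sunday is October 7 and the second is October 14.
June 21, 2018 falls between 18 March and 14 October, so daylight saving is in effect and Tarir Zone is at UTC+12:00.
02:30 Tarir Zone − 12h = 14:30 UTC (rolling into the previous day, 20 June 2018).
1 March 2018 is a Thursday, so the first Monday is March 5 and the third is March 19.
1 November 2018 is a Thursday, so the first Saturday is November 3 and the third is November 17.
At the standard offset (UTC+03:00), 14:30 UTC + 3h = 17:30 Jorath Territory standard time.
The standard-time date in Jorath Territory, June 20, 2018, falls between 19 March and 17 November, so daylight saving is in effect and Jorath Territory is at UTC+04:00.
14:30 UTC + 4h = 18:30 Jorath Territory.

18:30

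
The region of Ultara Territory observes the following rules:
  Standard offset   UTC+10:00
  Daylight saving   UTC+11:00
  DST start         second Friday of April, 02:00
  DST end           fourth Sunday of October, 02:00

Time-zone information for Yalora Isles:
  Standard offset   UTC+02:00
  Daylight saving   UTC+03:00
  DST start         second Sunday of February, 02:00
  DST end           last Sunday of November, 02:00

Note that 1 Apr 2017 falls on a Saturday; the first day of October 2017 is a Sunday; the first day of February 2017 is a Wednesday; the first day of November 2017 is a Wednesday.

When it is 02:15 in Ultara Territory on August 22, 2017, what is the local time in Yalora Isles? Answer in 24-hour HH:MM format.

18:15

1 April 2017 is a Saturday, so the first Friday is April 7 and the second is April 14.
1 October 2017 is a Sunday, so the first Sunday is October 1 and the fourth is October 22.
August 22, 2017 falls between 14 April and 22 October, so daylight saving is in effect and Ultara Territory is at UTC+11:00.
02:15 Ultara Territory − 11h = 15:15 UTC (rolling into the previous day, 21 August 2017).
1 February 2017 is a Wednesday, so the first Sunday is February 5 and the second is February 12.
1 November 2017 is a Wednesday, so Sundays fall on 5, 12, 19, 26; the last is November 26.
At the standard offset (UTC+02:00), 15:15 UTC + 2h = 17:15 Yalora Isles standard time.
The standard-time date in Yalora Isles, August 21, 2017, falls between 12 February and 26 November, so daylight saving is in effect and Yalora Isles is at UTC+03:00.
15:15 UTC + 3h = 18:15 Yalora Isles.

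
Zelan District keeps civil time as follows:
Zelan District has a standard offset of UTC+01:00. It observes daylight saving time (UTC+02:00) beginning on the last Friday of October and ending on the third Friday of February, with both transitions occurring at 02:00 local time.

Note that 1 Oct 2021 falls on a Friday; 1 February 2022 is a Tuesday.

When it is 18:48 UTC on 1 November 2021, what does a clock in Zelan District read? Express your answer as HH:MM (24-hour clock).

1 October 2021 is a Friday, so Fridays fall on 1, 8, 15, 22, 29; the last is October 29.
1 February 2022 is a Tuesday, so the first Friday is February 4 and the third is February 18.
At the standard offset (UTC+01:00), 18:48 UTC + 1h = 19:48 Zelan District standard time.
The standard-time date in Zelan District, 1 November 2021, falls between 29 October 2021 and 18 February 2022, so daylight saving is in effect and Zelan District is at UTC+02:00.
18:48 UTC + 2h = 20:48 local.

20:48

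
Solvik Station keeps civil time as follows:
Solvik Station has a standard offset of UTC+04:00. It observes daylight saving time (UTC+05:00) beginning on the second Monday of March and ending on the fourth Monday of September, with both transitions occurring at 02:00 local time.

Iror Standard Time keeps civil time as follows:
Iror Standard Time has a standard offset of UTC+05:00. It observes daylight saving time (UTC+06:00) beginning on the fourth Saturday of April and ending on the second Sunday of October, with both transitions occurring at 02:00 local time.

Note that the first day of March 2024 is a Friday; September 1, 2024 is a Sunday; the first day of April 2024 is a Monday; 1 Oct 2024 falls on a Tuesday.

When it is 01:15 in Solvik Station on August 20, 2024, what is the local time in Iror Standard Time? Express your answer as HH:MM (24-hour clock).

02:15

1 March 2024 is a Friday, so the first Monday is March 4 and the second is March 11.
1 September 2024 is a Sunday, so the first Monday is September 2 and the fourth is September 23.
August 20, 2024 lies within the daylight-saving period (11 March – 23 September), so Solvik Station is on daylight time, UTC+05:00.
01:15 Solvik Station − 5h = 20:15 UTC (rolling into the previous day, 19 August 2024).
1 April 2024 is a Monday, so the first Saturday is April 6 and the fourth is April 27.
1 October 2024 is a Tuesday, so the first Sunday is October 6 and the second is October 13.
At the standard offset (UTC+05:00), 20:15 UTC + 5h = 01:15 Iror Standard Time standard time (rolling into the next day, 20 August 2024).
The standard-time date in Iror Standard Time, August 20, 2024, falls between 27 April and 13 October, so daylight saving is in effect and Iror Standard Time is at UTC+06:00.
20:15 UTC + 6h = 02:15 Iror Standard Time (rolling into the next day, 20 August 2024).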